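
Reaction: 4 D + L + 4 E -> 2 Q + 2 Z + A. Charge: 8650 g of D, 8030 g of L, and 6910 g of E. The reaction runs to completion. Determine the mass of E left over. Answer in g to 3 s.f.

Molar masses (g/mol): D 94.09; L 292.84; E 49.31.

n(D) = 8650 / 94.09 = 91.93 mol
n(L) = 8030 / 292.84 = 27.42 mol
n(E) = 6910 / 49.31 = 140.1 mol
n/ν for D = 91.93/4 = 22.98
n/ν for L = 27.42/1 = 27.42
n/ν for E = 140.1/4 = 35.03
Smallest n/ν is D → limiting reagent.
E consumed = (4/4) × 91.93 = 91.93 mol
E remaining = 140.1 − 91.93 = 48.17 mol
mass = 48.17 × 49.31 = 2375 g

2380 g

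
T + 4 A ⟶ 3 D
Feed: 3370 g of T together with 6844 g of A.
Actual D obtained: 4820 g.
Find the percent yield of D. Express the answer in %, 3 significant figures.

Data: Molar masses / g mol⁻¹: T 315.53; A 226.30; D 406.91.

52.2 %

n(T) = 3370 / 315.53 = 10.68 mol
n(A) = 6844 / 226.30 = 30.24 mol
n/ν → T: 10.68, A: 7.560; A is limiting.
theoretical n(D) = (3/4) × 30.24 = 22.68 mol → 9229 g
% yield = 4820 / 9229 × 100 = 52.23 %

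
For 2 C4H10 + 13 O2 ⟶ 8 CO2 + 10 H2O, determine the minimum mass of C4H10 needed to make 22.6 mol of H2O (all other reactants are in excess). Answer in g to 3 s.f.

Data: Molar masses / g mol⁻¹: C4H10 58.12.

n(H2O) = 22.60 mol
n(C4H10) = (2/10) × 22.60 = 4.520 mol
mass = 4.520 × 58.12 = 262.7 g

263 g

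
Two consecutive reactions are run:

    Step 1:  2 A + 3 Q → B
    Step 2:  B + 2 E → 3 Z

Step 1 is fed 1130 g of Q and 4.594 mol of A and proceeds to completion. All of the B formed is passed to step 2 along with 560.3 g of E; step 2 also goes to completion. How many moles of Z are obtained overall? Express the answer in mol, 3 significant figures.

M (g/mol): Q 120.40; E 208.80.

4.03 mol

Step 1:
n(Q) = 1130 / 120.40 = 9.385 mol
n(A) = 4.594 mol
n/ν → Q: 3.128, A: 2.297; A is limiting.
n(B) produced = (1/2) × 4.594 = 2.297 mol
Step 2:
n(B) available = 2.297 mol
n(E) = 560.3 / 208.80 = 2.683 mol
n/ν → B: 2.297, E: 1.342; E is limiting.
n(Z) = (3/2) × 2.683 = 4.025 mol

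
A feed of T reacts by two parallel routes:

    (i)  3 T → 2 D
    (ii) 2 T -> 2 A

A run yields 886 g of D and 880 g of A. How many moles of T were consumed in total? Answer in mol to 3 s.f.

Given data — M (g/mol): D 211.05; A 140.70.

n(D) = 886 / 211.05 = 4.198 mol
n(A) = 880 / 140.70 = 6.254 mol
n(T) via (i) = (3/2)×4.198 = 6.297 mol
n(T) via (ii) = (2/2)×6.254 = 6.254 mol
total n(T) = 6.297 + 6.254 = 12.55 mol

12.6 mol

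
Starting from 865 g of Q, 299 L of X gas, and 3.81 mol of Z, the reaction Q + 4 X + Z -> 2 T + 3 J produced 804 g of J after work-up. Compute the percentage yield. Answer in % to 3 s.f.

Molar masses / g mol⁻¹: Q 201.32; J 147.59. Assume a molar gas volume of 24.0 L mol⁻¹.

58.3 %

n(Q) = 865.0 / 201.32 = 4.297 mol
n(X) = 299.0 / 24.0 = 12.46 mol
n(Z) = 3.810 mol
n/ν for Q = 4.297/1 = 4.297
n/ν for X = 12.46/4 = 3.115
n/ν for Z = 3.810/1 = 3.810
Smallest n/ν is X → limiting reagent.
theoretical n(J) = (3/4) × 12.46 = 9.345 mol → 1379 g
% yield = 804 / 1379 × 100 = 58.30 %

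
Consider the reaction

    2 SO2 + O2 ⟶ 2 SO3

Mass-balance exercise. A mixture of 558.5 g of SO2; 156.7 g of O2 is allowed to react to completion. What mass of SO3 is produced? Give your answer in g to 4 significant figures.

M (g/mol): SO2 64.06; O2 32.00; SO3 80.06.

n(SO2) = 558.5 / 64.06 = 8.718 mol
n(O2) = 156.7 / 32.00 = 4.897 mol
n/ν for SO2 = 8.718/2 = 4.359
n/ν for O2 = 4.897/1 = 4.897
Smallest n/ν is SO2 → limiting reagent.
n(SO3) = (2/2) × 8.718 = 8.718 mol
mass = 8.718 × 80.06 = 698.0 g

698.0 g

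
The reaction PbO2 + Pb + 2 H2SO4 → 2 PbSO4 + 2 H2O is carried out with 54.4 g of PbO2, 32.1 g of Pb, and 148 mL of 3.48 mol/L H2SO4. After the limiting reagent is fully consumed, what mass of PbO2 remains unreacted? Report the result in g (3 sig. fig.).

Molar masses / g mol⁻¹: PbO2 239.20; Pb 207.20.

n(PbO2) = 54.40 / 239.20 = 0.2274 mol
n(Pb) = 32.10 / 207.20 = 0.1549 mol
n(H2SO4) = 3.48 × 148.0/1000 = 0.5150 mol
n/ν for PbO2 = 0.2274/1 = 0.2274
n/ν for Pb = 0.1549/1 = 0.1549
n/ν for H2SO4 = 0.5150/2 = 0.2575
Smallest n/ν is Pb → limiting reagent.
PbO2 consumed = (1/1) × 0.1549 = 0.1549 mol
PbO2 remaining = 0.2274 − 0.1549 = 0.07250 mol
mass = 0.07250 × 239.20 = 17.34 g

17.3 g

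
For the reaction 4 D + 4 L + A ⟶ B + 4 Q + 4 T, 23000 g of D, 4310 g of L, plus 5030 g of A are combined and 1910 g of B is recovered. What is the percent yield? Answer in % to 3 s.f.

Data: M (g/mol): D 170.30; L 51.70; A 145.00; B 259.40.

n(D) = 23000 / 170.30 = 135.1 mol
n(L) = 4310 / 51.70 = 83.37 mol
n(A) = 5030 / 145.00 = 34.69 mol
n/ν for D = 135.1/4 = 33.78
n/ν for L = 83.37/4 = 20.84
n/ν for A = 34.69/1 = 34.69
Smallest n/ν is L → limiting reagent.
theoretical n(B) = (1/4) × 83.37 = 20.84 mol → 5406 g
% yield = 1910 / 5406 × 100 = 35.33 %

35.3 %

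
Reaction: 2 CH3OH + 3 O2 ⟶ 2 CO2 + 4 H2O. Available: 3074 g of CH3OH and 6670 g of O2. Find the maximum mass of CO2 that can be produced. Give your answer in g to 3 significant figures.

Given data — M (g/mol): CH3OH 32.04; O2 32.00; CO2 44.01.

4220 g

n(CH3OH) = 3074 / 32.04 = 95.94 mol
n(O2) = 6670 / 32.00 = 208.4 mol
n/ν for CH3OH = 95.94/2 = 47.97
n/ν for O2 = 208.4/3 = 69.47
Smallest n/ν is CH3OH → limiting reagent.
n(CO2) = (2/2) × 95.94 = 95.94 mol
mass = 95.94 × 44.01 = 4222 g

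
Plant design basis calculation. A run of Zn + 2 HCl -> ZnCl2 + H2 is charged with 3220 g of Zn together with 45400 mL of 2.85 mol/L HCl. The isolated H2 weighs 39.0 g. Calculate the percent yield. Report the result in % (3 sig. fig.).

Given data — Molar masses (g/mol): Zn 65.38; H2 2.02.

n(Zn) = 3220 / 65.38 = 49.25 mol
n(HCl) = 2.85 × 45400/1000 = 129.4 mol
n/ν for Zn = 49.25/1 = 49.25
n/ν for HCl = 129.4/2 = 64.70
Smallest n/ν is Zn → limiting reagent.
theoretical n(H2) = (1/1) × 49.25 = 49.25 mol → 99.49 g
% yield = 39.0 / 99.49 × 100 = 39.20 %

39.2 %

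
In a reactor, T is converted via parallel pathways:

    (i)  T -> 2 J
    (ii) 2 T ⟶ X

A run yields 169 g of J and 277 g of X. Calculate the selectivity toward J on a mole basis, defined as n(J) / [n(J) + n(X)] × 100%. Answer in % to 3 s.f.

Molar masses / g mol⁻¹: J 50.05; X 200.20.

n(J) = 169 / 50.05 = 3.377 mol
n(X) = 277 / 200.20 = 1.384 mol
selectivity = 3.377/(3.377+1.384) × 100 = 70.93 %

70.9 %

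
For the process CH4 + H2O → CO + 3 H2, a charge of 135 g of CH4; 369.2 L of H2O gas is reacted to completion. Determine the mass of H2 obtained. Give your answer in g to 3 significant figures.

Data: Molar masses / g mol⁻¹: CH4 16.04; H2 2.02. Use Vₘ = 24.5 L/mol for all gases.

51.0 g

n(CH4) = 135.0 / 16.04 = 8.416 mol
n(H2O) = 369.2 / 24.5 = 15.07 mol
n/ν → CH4: 8.416, H2O: 15.07; CH4 is limiting.
n(H2) = (3/1) × 8.416 = 25.25 mol
mass = 25.25 × 2.02 = 51.01 g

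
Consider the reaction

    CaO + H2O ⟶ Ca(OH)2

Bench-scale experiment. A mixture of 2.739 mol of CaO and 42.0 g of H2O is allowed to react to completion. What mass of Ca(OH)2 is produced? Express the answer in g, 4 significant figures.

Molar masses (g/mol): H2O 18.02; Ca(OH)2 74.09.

172.7 g

n(CaO) = 2.739 mol
n(H2O) = 42.00 / 18.02 = 2.331 mol
n/ν for CaO = 2.739/1 = 2.739
n/ν for H2O = 2.331/1 = 2.331
Smallest n/ν is H2O → limiting reagent.
n(Ca(OH)2) = (1/1) × 2.331 = 2.331 mol
mass = 2.331 × 74.09 = 172.7 g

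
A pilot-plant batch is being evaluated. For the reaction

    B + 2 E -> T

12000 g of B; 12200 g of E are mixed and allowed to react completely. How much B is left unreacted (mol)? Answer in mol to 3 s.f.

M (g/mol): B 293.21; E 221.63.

n(B) = 12000 / 293.21 = 40.93 mol
n(E) = 12200 / 221.63 = 55.05 mol
n/ν → B: 40.93, E: 27.53; E is limiting.
B consumed = (1/2) × 55.05 = 27.53 mol
B remaining = 40.93 − 27.53 = 13.40 mol

13.4 mol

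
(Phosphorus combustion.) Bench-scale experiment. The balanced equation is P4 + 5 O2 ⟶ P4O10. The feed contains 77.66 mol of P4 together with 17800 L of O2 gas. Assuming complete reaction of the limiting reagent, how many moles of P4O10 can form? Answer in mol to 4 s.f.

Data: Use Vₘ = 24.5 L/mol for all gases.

n(P4) = 77.66 mol
n(O2) = 17800 / 24.5 = 726.5 mol
n/ν for P4 = 77.66/1 = 77.66
n/ν for O2 = 726.5/5 = 145.3
Smallest n/ν is P4 → limiting reagent.
n(P4O10) = (1/1) × 77.66 = 77.66 mol

77.66 mol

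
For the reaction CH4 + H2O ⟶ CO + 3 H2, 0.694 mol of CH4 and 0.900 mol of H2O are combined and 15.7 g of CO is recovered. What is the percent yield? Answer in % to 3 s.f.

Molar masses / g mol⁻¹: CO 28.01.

n(CH4) = 0.6940 mol
n(H2O) = 0.9000 mol
n/ν for CH4 = 0.6940/1 = 0.6940
n/ν for H2O = 0.9000/1 = 0.9000
Smallest n/ν is CH4 → limiting reagent.
theoretical n(CO) = (1/1) × 0.6940 = 0.6940 mol → 19.44 g
% yield = 15.7 / 19.44 × 100 = 80.76 %

80.8 %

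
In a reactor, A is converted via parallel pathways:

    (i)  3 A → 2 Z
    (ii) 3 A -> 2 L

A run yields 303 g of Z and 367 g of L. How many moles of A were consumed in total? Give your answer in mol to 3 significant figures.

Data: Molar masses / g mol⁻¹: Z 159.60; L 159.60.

n(Z) = 303 / 159.60 = 1.898 mol
n(L) = 367 / 159.60 = 2.299 mol
n(A) via (i) = (3/2)×1.898 = 2.847 mol
n(A) via (ii) = (3/2)×2.299 = 3.449 mol
total n(A) = 2.847 + 3.449 = 6.296 mol

6.30 mol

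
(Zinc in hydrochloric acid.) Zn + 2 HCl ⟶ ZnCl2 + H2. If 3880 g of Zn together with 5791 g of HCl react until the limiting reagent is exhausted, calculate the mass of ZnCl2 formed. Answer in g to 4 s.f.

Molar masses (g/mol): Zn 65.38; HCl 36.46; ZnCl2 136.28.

n(Zn) = 3880 / 65.38 = 59.35 mol
n(HCl) = 5791 / 36.46 = 158.8 mol
n/ν for Zn = 59.35/1 = 59.35
n/ν for HCl = 158.8/2 = 79.40
Smallest n/ν is Zn → limiting reagent.
n(ZnCl2) = (1/1) × 59.35 = 59.35 mol
mass = 59.35 × 136.28 = 8088 g

8088 g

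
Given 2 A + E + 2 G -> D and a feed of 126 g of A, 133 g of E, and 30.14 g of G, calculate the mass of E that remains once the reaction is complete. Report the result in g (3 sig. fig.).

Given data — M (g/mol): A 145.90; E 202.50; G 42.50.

n(A) = 126.0 / 145.90 = 0.8636 mol
n(E) = 133.0 / 202.50 = 0.6568 mol
n(G) = 30.14 / 42.50 = 0.7092 mol
n/ν → A: 0.4318, E: 0.6568, G: 0.3546; G is limiting.
E consumed = (1/2) × 0.7092 = 0.3546 mol
E remaining = 0.6568 − 0.3546 = 0.3022 mol
mass = 0.3022 × 202.50 = 61.20 g

61.2 g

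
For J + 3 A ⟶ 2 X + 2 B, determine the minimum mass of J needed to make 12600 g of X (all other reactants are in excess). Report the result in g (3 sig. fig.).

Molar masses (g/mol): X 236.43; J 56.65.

1510 g

n(X) = 12600 / 236.43 = 53.29 mol
n(J) = (1/2) × 53.29 = 26.65 mol
mass = 26.65 × 56.65 = 1510 g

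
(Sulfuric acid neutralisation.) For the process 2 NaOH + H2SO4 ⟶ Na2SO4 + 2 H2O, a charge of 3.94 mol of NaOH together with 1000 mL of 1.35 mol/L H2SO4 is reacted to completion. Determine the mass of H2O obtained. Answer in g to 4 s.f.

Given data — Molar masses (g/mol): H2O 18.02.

n(NaOH) = 3.940 mol
n(H2SO4) = 1.35 × 1000/1000 = 1.350 mol
n/ν → NaOH: 1.970, H2SO4: 1.350; H2SO4 is limiting.
n(H2O) = (2/1) × 1.350 = 2.700 mol
mass = 2.700 × 18.02 = 48.65 g

48.65 g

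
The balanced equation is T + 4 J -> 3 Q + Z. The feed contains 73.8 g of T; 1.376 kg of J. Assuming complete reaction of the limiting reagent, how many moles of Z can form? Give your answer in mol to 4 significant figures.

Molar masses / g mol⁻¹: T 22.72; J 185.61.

n(T) = 73.80 / 22.72 = 3.248 mol
n(J) = 1.376×1000 / 185.61 = 7.413 mol
n/ν → T: 3.248, J: 1.853; J is limiting.
n(Z) = (1/4) × 7.413 = 1.853 mol

1.853 mol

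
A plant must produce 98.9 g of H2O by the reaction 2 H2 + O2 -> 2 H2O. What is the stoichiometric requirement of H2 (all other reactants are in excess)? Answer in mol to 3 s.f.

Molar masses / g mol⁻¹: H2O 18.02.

5.49 mol

n(H2O) = 98.9 / 18.02 = 5.488 mol
n(H2) = (2/2) × 5.488 = 5.488 mol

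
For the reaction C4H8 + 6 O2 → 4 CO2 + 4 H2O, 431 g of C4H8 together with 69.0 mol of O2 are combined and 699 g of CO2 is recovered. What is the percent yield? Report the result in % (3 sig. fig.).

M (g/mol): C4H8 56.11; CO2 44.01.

n(C4H8) = 431.0 / 56.11 = 7.681 mol
n(O2) = 69.00 mol
n/ν → C4H8: 7.681, O2: 11.50; C4H8 is limiting.
theoretical n(CO2) = (4/1) × 7.681 = 30.72 mol → 1352 g
% yield = 699 / 1352 × 100 = 51.70 %

51.7 %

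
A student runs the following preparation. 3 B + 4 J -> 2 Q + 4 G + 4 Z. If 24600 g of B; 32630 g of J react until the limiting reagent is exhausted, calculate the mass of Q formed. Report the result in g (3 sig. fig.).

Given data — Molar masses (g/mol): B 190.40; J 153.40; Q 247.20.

n(B) = 24600 / 190.40 = 129.2 mol
n(J) = 32630 / 153.40 = 212.7 mol
n/ν → B: 43.07, J: 53.18; B is limiting.
n(Q) = (2/3) × 129.2 = 86.13 mol
mass = 86.13 × 247.20 = 21290 g

21300 g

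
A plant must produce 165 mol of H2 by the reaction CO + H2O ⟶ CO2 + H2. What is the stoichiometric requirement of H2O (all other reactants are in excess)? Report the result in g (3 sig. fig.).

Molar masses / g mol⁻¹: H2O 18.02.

n(H2) = 165.0 mol
n(H2O) = (1/1) × 165.0 = 165.0 mol
mass = 165.0 × 18.02 = 2973 g

2970 g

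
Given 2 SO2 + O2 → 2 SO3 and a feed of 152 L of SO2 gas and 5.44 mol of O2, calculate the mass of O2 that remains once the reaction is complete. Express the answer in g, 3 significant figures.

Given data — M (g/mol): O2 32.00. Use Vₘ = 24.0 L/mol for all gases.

72.7 g

n(SO2) = 152.0 / 24.0 = 6.333 mol
n(O2) = 5.440 mol
n/ν for SO2 = 6.333/2 = 3.167
n/ν for O2 = 5.440/1 = 5.440
Smallest n/ν is SO2 → limiting reagent.
O2 consumed = (1/2) × 6.333 = 3.167 mol
O2 remaining = 5.440 − 3.167 = 2.273 mol
mass = 2.273 × 32.00 = 72.74 g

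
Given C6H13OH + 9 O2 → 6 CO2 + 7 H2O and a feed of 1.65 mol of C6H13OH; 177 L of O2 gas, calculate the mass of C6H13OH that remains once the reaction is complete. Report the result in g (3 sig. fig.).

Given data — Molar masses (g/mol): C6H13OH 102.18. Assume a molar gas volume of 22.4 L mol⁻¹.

78.9 g

n(C6H13OH) = 1.650 mol
n(O2) = 177.0 / 22.4 = 7.902 mol
n/ν for C6H13OH = 1.650/1 = 1.650
n/ν for O2 = 7.902/9 = 0.8780
Smallest n/ν is O2 → limiting reagent.
C6H13OH consumed = (1/9) × 7.902 = 0.8780 mol
C6H13OH remaining = 1.650 − 0.8780 = 0.7720 mol
mass = 0.7720 × 102.18 = 78.88 g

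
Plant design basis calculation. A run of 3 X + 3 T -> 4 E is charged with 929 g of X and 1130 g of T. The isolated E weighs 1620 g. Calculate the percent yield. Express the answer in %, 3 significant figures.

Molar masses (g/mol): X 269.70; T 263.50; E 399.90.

n(X) = 929.0 / 269.70 = 3.445 mol
n(T) = 1130 / 263.50 = 4.288 mol
n/ν for X = 3.445/3 = 1.148
n/ν for T = 4.288/3 = 1.429
Smallest n/ν is X → limiting reagent.
theoretical n(E) = (4/3) × 3.445 = 4.593 mol → 1837 g
% yield = 1620 / 1837 × 100 = 88.19 %

88.2 %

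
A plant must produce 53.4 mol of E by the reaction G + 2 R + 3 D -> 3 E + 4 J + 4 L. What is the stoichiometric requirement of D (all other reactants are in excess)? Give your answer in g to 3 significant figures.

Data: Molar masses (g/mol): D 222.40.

11900 g

n(E) = 53.40 mol
n(D) = (3/3) × 53.40 = 53.40 mol
mass = 53.40 × 222.40 = 11880 g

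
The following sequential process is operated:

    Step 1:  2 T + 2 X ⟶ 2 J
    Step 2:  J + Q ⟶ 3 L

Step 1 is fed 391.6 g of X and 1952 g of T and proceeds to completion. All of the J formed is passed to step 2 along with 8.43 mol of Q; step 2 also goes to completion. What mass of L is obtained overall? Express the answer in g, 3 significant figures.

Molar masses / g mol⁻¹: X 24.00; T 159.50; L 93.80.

Step 1:
n(X) = 391.6 / 24.00 = 16.32 mol
n(T) = 1952 / 159.50 = 12.24 mol
n/ν → X: 8.160, T: 6.120; T is limiting.
n(J) produced = (2/2) × 12.24 = 12.24 mol
Step 2:
n(J) available = 12.24 mol
n(Q) = 8.430 mol
n/ν → J: 12.24, Q: 8.430; Q is limiting.
n(L) = (3/1) × 8.430 = 25.29 mol
mass = 25.29 × 93.80 = 2372 g

2370 g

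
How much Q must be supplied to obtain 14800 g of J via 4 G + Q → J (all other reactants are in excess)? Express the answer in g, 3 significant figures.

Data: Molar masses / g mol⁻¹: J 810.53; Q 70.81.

1290 g

n(J) = 14800 / 810.53 = 18.26 mol
n(Q) = (1/1) × 18.26 = 18.26 mol
mass = 18.26 × 70.81 = 1293 g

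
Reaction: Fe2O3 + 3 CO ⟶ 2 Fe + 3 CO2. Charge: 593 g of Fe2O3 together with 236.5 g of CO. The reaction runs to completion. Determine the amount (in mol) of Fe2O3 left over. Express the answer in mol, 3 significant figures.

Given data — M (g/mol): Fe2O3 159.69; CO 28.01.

0.899 mol

n(Fe2O3) = 593.0 / 159.69 = 3.713 mol
n(CO) = 236.5 / 28.01 = 8.443 mol
n/ν for Fe2O3 = 3.713/1 = 3.713
n/ν for CO = 8.443/3 = 2.814
Smallest n/ν is CO → limiting reagent.
Fe2O3 consumed = (1/3) × 8.443 = 2.814 mol
Fe2O3 remaining = 3.713 − 2.814 = 0.8990 mol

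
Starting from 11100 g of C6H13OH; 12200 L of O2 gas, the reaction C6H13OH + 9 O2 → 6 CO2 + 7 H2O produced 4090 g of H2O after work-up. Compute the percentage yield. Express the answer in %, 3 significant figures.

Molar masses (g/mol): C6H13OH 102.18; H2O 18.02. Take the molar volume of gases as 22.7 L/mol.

54.3 %

n(C6H13OH) = 11100 / 102.18 = 108.6 mol
n(O2) = 12200 / 22.7 = 537.4 mol
n/ν for C6H13OH = 108.6/1 = 108.6
n/ν for O2 = 537.4/9 = 59.71
Smallest n/ν is O2 → limiting reagent.
theoretical n(H2O) = (7/9) × 537.4 = 418.0 mol → 7532 g
% yield = 4090 / 7532 × 100 = 54.30 %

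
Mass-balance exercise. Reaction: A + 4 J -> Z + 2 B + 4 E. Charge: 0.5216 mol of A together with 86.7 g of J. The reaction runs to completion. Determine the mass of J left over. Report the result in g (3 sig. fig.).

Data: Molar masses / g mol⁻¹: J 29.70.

n(A) = 0.5216 mol
n(J) = 86.70 / 29.70 = 2.919 mol
n/ν → A: 0.5216, J: 0.7298; A is limiting.
J consumed = (4/1) × 0.5216 = 2.086 mol
J remaining = 2.919 − 2.086 = 0.8330 mol
mass = 0.8330 × 29.70 = 24.74 g

24.7 g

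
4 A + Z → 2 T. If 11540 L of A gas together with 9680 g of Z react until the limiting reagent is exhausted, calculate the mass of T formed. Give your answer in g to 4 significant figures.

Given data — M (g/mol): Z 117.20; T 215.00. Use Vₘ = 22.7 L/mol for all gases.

n(A) = 11540 / 22.7 = 508.4 mol
n(Z) = 9680 / 117.20 = 82.59 mol
n/ν for A = 508.4/4 = 127.1
n/ν for Z = 82.59/1 = 82.59
Smallest n/ν is Z → limiting reagent.
n(T) = (2/1) × 82.59 = 165.2 mol
mass = 165.2 × 215.00 = 35520 g

35520 g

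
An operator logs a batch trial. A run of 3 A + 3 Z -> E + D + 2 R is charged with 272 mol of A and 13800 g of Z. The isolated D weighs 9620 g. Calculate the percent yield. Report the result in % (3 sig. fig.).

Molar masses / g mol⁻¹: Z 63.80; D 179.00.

n(A) = 272.0 mol
n(Z) = 13800 / 63.80 = 216.3 mol
n/ν for A = 272.0/3 = 90.67
n/ν for Z = 216.3/3 = 72.10
Smallest n/ν is Z → limiting reagent.
theoretical n(D) = (1/3) × 216.3 = 72.10 mol → 12910 g
% yield = 9620 / 12910 × 100 = 74.52 %

74.5 %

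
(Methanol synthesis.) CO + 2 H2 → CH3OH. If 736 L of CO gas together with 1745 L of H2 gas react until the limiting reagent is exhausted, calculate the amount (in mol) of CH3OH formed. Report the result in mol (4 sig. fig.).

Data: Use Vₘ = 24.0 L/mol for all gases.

30.67 mol

n(CO) = 736.0 / 24.0 = 30.67 mol
n(H2) = 1745 / 24.0 = 72.71 mol
n/ν → CO: 30.67, H2: 36.36; CO is limiting.
n(CH3OH) = (1/1) × 30.67 = 30.67 mol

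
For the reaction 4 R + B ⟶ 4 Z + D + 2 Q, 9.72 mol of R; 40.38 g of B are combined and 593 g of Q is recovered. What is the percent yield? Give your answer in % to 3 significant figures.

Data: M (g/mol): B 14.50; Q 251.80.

n(R) = 9.720 mol
n(B) = 40.38 / 14.50 = 2.785 mol
n/ν for R = 9.720/4 = 2.430
n/ν for B = 2.785/1 = 2.785
Smallest n/ν is R → limiting reagent.
theoretical n(Q) = (2/4) × 9.720 = 4.860 mol → 1224 g
% yield = 593 / 1224 × 100 = 48.45 %

48.5 %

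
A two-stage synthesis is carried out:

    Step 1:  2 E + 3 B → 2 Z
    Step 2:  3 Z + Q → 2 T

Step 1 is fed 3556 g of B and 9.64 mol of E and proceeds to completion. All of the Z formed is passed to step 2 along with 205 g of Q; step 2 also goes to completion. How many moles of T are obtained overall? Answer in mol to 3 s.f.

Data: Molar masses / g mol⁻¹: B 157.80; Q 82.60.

Step 1:
n(B) = 3556 / 157.80 = 22.53 mol
n(E) = 9.640 mol
n/ν for B = 22.53/3 = 7.510
n/ν for E = 9.640/2 = 4.820
Smallest n/ν is E → limiting reagent.
n(Z) produced = (2/2) × 9.640 = 9.640 mol
Step 2:
n(Z) available = 9.640 mol
n(Q) = 205.0 / 82.60 = 2.482 mol
n/ν for Z = 9.640/3 = 3.213
n/ν for Q = 2.482/1 = 2.482
Smallest n/ν is Q → limiting reagent.
n(T) = (2/1) × 2.482 = 4.964 mol

4.96 mol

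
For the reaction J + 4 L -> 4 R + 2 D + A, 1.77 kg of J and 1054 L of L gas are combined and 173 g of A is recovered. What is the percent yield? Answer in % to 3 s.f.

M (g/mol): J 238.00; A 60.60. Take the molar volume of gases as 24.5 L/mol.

n(J) = 1.770×1000 / 238.00 = 7.437 mol
n(L) = 1054 / 24.5 = 43.02 mol
n/ν for J = 7.437/1 = 7.437
n/ν for L = 43.02/4 = 10.76
Smallest n/ν is J → limiting reagent.
theoretical n(A) = (1/1) × 7.437 = 7.437 mol → 450.7 g
% yield = 173 / 450.7 × 100 = 38.38 %

38.4 %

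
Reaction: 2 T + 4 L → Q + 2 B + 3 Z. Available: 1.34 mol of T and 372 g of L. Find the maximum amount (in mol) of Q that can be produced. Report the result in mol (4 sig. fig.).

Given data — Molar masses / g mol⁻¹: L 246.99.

n(T) = 1.340 mol
n(L) = 372.0 / 246.99 = 1.506 mol
n/ν for T = 1.340/2 = 0.6700
n/ν for L = 1.506/4 = 0.3765
Smallest n/ν is L → limiting reagent.
n(Q) = (1/4) × 1.506 = 0.3765 mol

0.3765 mol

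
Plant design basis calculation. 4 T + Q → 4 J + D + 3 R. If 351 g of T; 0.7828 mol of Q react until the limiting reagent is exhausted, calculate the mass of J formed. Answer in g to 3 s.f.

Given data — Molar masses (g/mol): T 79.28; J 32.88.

103 g

n(T) = 351.0 / 79.28 = 4.427 mol
n(Q) = 0.7828 mol
n/ν for T = 4.427/4 = 1.107
n/ν for Q = 0.7828/1 = 0.7828
Smallest n/ν is Q → limiting reagent.
n(J) = (4/1) × 0.7828 = 3.131 mol
mass = 3.131 × 32.88 = 102.9 g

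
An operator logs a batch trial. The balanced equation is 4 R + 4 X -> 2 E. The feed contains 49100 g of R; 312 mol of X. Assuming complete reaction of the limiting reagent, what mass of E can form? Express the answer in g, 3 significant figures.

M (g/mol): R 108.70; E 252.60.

39400 g

n(R) = 49100 / 108.70 = 451.7 mol
n(X) = 312.0 mol
n/ν for R = 451.7/4 = 112.9
n/ν for X = 312.0/4 = 78.00
Smallest n/ν is X → limiting reagent.
n(E) = (2/4) × 312.0 = 156.0 mol
mass = 156.0 × 252.60 = 39410 g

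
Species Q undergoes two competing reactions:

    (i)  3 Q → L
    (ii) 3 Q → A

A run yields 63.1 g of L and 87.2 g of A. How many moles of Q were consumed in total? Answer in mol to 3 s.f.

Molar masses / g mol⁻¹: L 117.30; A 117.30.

n(L) = 63.1 / 117.30 = 0.5379 mol
n(A) = 87.2 / 117.30 = 0.7434 mol
n(Q) via (i) = (3/1)×0.5379 = 1.614 mol
n(Q) via (ii) = (3/1)×0.7434 = 2.230 mol
total n(Q) = 1.614 + 2.230 = 3.844 mol

3.84 mol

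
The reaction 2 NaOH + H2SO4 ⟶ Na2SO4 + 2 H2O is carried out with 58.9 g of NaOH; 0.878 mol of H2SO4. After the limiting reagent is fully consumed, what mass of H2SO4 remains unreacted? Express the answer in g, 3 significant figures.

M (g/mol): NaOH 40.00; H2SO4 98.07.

13.9 g

n(NaOH) = 58.90 / 40.00 = 1.473 mol
n(H2SO4) = 0.8780 mol
n/ν for NaOH = 1.473/2 = 0.7365
n/ν for H2SO4 = 0.8780/1 = 0.8780
Smallest n/ν is NaOH → limiting reagent.
H2SO4 consumed = (1/2) × 1.473 = 0.7365 mol
H2SO4 remaining = 0.8780 − 0.7365 = 0.1415 mol
mass = 0.1415 × 98.07 = 13.88 g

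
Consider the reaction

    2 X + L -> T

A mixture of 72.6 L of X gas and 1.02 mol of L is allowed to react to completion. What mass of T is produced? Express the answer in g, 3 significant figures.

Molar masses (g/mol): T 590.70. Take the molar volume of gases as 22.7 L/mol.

603 g

n(X) = 72.60 / 22.7 = 3.198 mol
n(L) = 1.020 mol
n/ν for X = 3.198/2 = 1.599
n/ν for L = 1.020/1 = 1.020
Smallest n/ν is L → limiting reagent.
n(T) = (1/1) × 1.020 = 1.020 mol
mass = 1.020 × 590.70 = 602.5 g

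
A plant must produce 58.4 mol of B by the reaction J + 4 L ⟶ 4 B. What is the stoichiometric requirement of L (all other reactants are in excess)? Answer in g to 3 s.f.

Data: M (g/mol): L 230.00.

n(B) = 58.40 mol
n(L) = (4/4) × 58.40 = 58.40 mol
mass = 58.40 × 230.00 = 13430 g

13400 g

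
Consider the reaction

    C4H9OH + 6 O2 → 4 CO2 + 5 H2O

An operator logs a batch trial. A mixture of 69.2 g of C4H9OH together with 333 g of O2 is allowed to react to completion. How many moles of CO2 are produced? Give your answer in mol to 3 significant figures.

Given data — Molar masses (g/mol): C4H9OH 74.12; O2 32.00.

n(C4H9OH) = 69.20 / 74.12 = 0.9336 mol
n(O2) = 333.0 / 32.00 = 10.41 mol
n/ν for C4H9OH = 0.9336/1 = 0.9336
n/ν for O2 = 10.41/6 = 1.735
Smallest n/ν is C4H9OH → limiting reagent.
n(CO2) = (4/1) × 0.9336 = 3.734 mol

3.73 mol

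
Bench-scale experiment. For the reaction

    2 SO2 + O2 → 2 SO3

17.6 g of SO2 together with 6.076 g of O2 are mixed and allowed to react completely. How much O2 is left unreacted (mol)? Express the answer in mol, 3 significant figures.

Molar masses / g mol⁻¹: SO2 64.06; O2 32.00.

n(SO2) = 17.60 / 64.06 = 0.2747 mol
n(O2) = 6.076 / 32.00 = 0.1899 mol
n/ν for SO2 = 0.2747/2 = 0.1374
n/ν for O2 = 0.1899/1 = 0.1899
Smallest n/ν is SO2 → limiting reagent.
O2 consumed = (1/2) × 0.2747 = 0.1374 mol
O2 remaining = 0.1899 − 0.1374 = 0.05250 mol

0.0525 mol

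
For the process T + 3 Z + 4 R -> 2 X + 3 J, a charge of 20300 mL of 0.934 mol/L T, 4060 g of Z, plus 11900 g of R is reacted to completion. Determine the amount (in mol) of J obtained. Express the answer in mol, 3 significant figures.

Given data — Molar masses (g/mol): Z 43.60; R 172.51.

n(T) = 0.934 × 20300/1000 = 18.96 mol
n(Z) = 4060 / 43.60 = 93.12 mol
n(R) = 11900 / 172.51 = 68.98 mol
n/ν for T = 18.96/1 = 18.96
n/ν for Z = 93.12/3 = 31.04
n/ν for R = 68.98/4 = 17.25
Smallest n/ν is R → limiting reagent.
n(J) = (3/4) × 68.98 = 51.74 mol

51.7 mol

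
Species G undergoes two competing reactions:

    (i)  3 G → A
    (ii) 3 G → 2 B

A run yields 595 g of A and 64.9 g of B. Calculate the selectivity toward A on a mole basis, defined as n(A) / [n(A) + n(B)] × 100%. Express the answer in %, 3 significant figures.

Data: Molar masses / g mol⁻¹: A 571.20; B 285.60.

82.1 %

n(A) = 595 / 571.20 = 1.042 mol
n(B) = 64.9 / 285.60 = 0.2272 mol
selectivity = 1.042/(1.042+0.2272) × 100 = 82.10 %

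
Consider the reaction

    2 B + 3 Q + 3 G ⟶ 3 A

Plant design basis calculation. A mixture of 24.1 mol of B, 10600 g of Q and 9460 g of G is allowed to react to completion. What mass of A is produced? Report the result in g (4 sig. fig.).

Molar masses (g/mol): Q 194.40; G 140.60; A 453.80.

n(B) = 24.10 mol
n(Q) = 10600 / 194.40 = 54.53 mol
n(G) = 9460 / 140.60 = 67.28 mol
n/ν for B = 24.10/2 = 12.05
n/ν for Q = 54.53/3 = 18.18
n/ν for G = 67.28/3 = 22.43
Smallest n/ν is B → limiting reagent.
n(A) = (3/2) × 24.10 = 36.15 mol
mass = 36.15 × 453.80 = 16400 g

16400 g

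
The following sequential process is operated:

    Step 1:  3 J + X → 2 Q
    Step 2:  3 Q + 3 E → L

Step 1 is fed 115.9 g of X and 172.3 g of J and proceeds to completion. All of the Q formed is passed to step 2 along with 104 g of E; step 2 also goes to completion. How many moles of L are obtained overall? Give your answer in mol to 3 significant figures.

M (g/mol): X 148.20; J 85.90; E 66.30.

0.446 mol

Step 1:
n(X) = 115.9 / 148.20 = 0.7821 mol
n(J) = 172.3 / 85.90 = 2.006 mol
n/ν for X = 0.7821/1 = 0.7821
n/ν for J = 2.006/3 = 0.6687
Smallest n/ν is J → limiting reagent.
n(Q) produced = (2/3) × 2.006 = 1.337 mol
Step 2:
n(Q) available = 1.337 mol
n(E) = 104.0 / 66.30 = 1.569 mol
n/ν for Q = 1.337/3 = 0.4457
n/ν for E = 1.569/3 = 0.5230
Smallest n/ν is Q → limiting reagent.
n(L) = (1/3) × 1.337 = 0.4457 mol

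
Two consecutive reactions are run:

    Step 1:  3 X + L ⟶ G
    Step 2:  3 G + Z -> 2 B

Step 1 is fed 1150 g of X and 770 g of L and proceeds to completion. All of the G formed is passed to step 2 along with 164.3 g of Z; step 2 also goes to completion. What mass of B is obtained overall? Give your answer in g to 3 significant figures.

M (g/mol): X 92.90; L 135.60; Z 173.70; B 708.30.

Step 1:
n(X) = 1150 / 92.90 = 12.38 mol
n(L) = 770.0 / 135.60 = 5.678 mol
n/ν for X = 12.38/3 = 4.127
n/ν for L = 5.678/1 = 5.678
Smallest n/ν is X → limiting reagent.
n(G) produced = (1/3) × 12.38 = 4.127 mol
Step 2:
n(G) available = 4.127 mol
n(Z) = 164.3 / 173.70 = 0.9459 mol
n/ν for G = 4.127/3 = 1.376
n/ν for Z = 0.9459/1 = 0.9459
Smallest n/ν is Z → limiting reagent.
n(B) = (2/1) × 0.9459 = 1.892 mol
mass = 1.892 × 708.30 = 1340 g

1340 g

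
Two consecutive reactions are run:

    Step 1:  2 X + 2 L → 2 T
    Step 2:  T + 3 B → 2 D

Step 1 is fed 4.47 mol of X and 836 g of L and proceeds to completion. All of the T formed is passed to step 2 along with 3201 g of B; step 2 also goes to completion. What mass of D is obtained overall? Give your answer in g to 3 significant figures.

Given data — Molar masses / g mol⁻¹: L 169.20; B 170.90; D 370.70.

3310 g

Step 1:
n(X) = 4.470 mol
n(L) = 836.0 / 169.20 = 4.941 mol
n/ν → X: 2.235, L: 2.471; X is limiting.
n(T) produced = (2/2) × 4.470 = 4.470 mol
Step 2:
n(T) available = 4.470 mol
n(B) = 3201 / 170.90 = 18.73 mol
n/ν → T: 4.470, B: 6.243; T is limiting.
n(D) = (2/1) × 4.470 = 8.940 mol
mass = 8.940 × 370.70 = 3314 g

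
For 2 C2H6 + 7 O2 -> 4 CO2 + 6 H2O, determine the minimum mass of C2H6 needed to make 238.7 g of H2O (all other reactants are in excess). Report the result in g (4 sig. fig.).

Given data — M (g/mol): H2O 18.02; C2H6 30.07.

n(H2O) = 238.7 / 18.02 = 13.25 mol
n(C2H6) = (2/6) × 13.25 = 4.417 mol
mass = 4.417 × 30.07 = 132.8 g

132.8 g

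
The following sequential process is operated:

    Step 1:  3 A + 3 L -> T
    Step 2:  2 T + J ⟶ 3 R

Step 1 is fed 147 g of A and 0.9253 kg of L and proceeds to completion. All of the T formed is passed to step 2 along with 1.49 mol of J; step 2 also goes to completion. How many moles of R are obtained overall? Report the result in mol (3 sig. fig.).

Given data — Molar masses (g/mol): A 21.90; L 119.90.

Step 1:
n(A) = 147.0 / 21.90 = 6.712 mol
n(L) = 0.9253×1000 / 119.90 = 7.717 mol
n/ν → A: 2.237, L: 2.572; A is limiting.
n(T) produced = (1/3) × 6.712 = 2.237 mol
Step 2:
n(T) available = 2.237 mol
n(J) = 1.490 mol
n/ν → T: 1.119, J: 1.490; T is limiting.
n(R) = (3/2) × 2.237 = 3.356 mol

3.36 mol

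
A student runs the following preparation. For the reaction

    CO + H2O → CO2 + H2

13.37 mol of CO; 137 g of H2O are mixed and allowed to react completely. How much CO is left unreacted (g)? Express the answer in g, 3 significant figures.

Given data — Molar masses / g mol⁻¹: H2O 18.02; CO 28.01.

n(CO) = 13.37 mol
n(H2O) = 137.0 / 18.02 = 7.603 mol
n/ν → CO: 13.37, H2O: 7.603; H2O is limiting.
CO consumed = (1/1) × 7.603 = 7.603 mol
CO remaining = 13.37 − 7.603 = 5.767 mol
mass = 5.767 × 28.01 = 161.5 g

162 g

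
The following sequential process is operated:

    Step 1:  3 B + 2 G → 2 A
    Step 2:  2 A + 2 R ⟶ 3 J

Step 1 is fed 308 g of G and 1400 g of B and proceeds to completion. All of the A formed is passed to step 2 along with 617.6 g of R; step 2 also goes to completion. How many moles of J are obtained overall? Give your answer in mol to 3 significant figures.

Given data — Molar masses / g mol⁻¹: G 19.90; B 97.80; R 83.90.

11.0 mol

Step 1:
n(G) = 308.0 / 19.90 = 15.48 mol
n(B) = 1400 / 97.80 = 14.31 mol
n/ν for G = 15.48/2 = 7.740
n/ν for B = 14.31/3 = 4.770
Smallest n/ν is B → limiting reagent.
n(A) produced = (2/3) × 14.31 = 9.540 mol
Step 2:
n(A) available = 9.540 mol
n(R) = 617.6 / 83.90 = 7.361 mol
n/ν for A = 9.540/2 = 4.770
n/ν for R = 7.361/2 = 3.681
Smallest n/ν is R → limiting reagent.
n(J) = (3/2) × 7.361 = 11.04 mol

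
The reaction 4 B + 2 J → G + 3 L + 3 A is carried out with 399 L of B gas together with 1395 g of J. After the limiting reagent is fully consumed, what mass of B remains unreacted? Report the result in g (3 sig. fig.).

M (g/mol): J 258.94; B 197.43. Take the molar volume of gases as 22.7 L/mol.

1340 g

n(B) = 399.0 / 22.7 = 17.58 mol
n(J) = 1395 / 258.94 = 5.387 mol
n/ν → B: 4.395, J: 2.694; J is limiting.
B consumed = (4/2) × 5.387 = 10.77 mol
B remaining = 17.58 − 10.77 = 6.810 mol
mass = 6.810 × 197.43 = 1344 g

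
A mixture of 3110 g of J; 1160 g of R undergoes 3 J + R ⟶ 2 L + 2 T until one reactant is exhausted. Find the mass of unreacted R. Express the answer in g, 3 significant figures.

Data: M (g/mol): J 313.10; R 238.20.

n(J) = 3110 / 313.10 = 9.933 mol
n(R) = 1160 / 238.20 = 4.870 mol
n/ν for J = 9.933/3 = 3.311
n/ν for R = 4.870/1 = 4.870
Smallest n/ν is J → limiting reagent.
R consumed = (1/3) × 9.933 = 3.311 mol
R remaining = 4.870 − 3.311 = 1.559 mol
mass = 1.559 × 238.20 = 371.4 g

371 g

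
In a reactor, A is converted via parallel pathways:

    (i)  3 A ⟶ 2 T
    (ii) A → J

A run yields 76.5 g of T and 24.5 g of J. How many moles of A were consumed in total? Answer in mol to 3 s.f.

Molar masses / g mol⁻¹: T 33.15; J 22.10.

n(T) = 76.5 / 33.15 = 2.308 mol
n(J) = 24.5 / 22.10 = 1.109 mol
n(A) via (i) = (3/2)×2.308 = 3.462 mol
n(A) via (ii) = (1/1)×1.109 = 1.109 mol
total n(A) = 3.462 + 1.109 = 4.571 mol

4.57 mol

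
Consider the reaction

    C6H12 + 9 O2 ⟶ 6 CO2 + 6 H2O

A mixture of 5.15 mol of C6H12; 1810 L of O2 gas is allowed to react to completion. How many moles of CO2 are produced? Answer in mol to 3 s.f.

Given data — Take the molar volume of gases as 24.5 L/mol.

n(C6H12) = 5.150 mol
n(O2) = 1810 / 24.5 = 73.88 mol
n/ν → C6H12: 5.150, O2: 8.209; C6H12 is limiting.
n(CO2) = (6/1) × 5.150 = 30.90 mol

30.9 mol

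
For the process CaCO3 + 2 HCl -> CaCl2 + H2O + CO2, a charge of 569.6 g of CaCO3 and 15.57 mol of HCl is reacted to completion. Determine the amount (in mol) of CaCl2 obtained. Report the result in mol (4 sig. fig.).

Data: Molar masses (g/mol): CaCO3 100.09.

n(CaCO3) = 569.6 / 100.09 = 5.691 mol
n(HCl) = 15.57 mol
n/ν → CaCO3: 5.691, HCl: 7.785; CaCO3 is limiting.
n(CaCl2) = (1/1) × 5.691 = 5.691 mol

5.691 mol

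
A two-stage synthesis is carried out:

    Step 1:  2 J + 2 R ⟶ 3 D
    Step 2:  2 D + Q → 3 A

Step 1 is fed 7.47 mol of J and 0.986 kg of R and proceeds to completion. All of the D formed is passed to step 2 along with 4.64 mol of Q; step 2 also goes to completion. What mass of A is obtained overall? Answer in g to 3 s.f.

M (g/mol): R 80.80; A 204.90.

Step 1:
n(J) = 7.470 mol
n(R) = 0.9860×1000 / 80.80 = 12.20 mol
n/ν for J = 7.470/2 = 3.735
n/ν for R = 12.20/2 = 6.100
Smallest n/ν is J → limiting reagent.
n(D) produced = (3/2) × 7.470 = 11.21 mol
Step 2:
n(D) available = 11.21 mol
n(Q) = 4.640 mol
n/ν for D = 11.21/2 = 5.605
n/ν for Q = 4.640/1 = 4.640
Smallest n/ν is Q → limiting reagent.
n(A) = (3/1) × 4.640 = 13.92 mol
mass = 13.92 × 204.90 = 2852 g

2850 g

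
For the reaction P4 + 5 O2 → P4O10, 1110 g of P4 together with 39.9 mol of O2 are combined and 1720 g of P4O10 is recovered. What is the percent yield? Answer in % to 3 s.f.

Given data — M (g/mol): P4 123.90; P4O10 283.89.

n(P4) = 1110 / 123.90 = 8.959 mol
n(O2) = 39.90 mol
n/ν → P4: 8.959, O2: 7.980; O2 is limiting.
theoretical n(P4O10) = (1/5) × 39.90 = 7.980 mol → 2265 g
% yield = 1720 / 2265 × 100 = 75.94 %

75.9 %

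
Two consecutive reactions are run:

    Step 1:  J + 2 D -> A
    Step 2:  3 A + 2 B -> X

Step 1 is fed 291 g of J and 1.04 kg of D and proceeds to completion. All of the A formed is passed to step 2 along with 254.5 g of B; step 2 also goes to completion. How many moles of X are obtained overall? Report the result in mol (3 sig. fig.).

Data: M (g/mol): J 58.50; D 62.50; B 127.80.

0.996 mol

Step 1:
n(J) = 291.0 / 58.50 = 4.974 mol
n(D) = 1.040×1000 / 62.50 = 16.64 mol
n/ν for J = 4.974/1 = 4.974
n/ν for D = 16.64/2 = 8.320
Smallest n/ν is J → limiting reagent.
n(A) produced = (1/1) × 4.974 = 4.974 mol
Step 2:
n(A) available = 4.974 mol
n(B) = 254.5 / 127.80 = 1.991 mol
n/ν for A = 4.974/3 = 1.658
n/ν for B = 1.991/2 = 0.9955
Smallest n/ν is B → limiting reagent.
n(X) = (1/2) × 1.991 = 0.9955 mol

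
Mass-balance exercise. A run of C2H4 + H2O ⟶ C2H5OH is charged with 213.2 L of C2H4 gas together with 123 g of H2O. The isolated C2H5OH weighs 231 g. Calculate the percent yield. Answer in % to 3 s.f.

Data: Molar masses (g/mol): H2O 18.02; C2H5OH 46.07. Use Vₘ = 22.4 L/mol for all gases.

73.5 %

n(C2H4) = 213.2 / 22.4 = 9.518 mol
n(H2O) = 123.0 / 18.02 = 6.826 mol
n/ν → C2H4: 9.518, H2O: 6.826; H2O is limiting.
theoretical n(C2H5OH) = (1/1) × 6.826 = 6.826 mol → 314.5 g
% yield = 231 / 314.5 × 100 = 73.45 %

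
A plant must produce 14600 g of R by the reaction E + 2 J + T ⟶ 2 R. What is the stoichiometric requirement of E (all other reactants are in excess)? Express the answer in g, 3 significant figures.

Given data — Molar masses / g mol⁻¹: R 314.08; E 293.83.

n(R) = 14600 / 314.08 = 46.48 mol
n(E) = (1/2) × 46.48 = 23.24 mol
mass = 23.24 × 293.83 = 6829 g

6830 g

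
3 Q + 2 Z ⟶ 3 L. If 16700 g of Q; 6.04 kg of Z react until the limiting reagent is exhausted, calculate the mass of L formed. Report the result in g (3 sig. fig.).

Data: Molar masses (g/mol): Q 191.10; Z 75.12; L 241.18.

21100 g

n(Q) = 16700 / 191.10 = 87.39 mol
n(Z) = 6.040×1000 / 75.12 = 80.40 mol
n/ν → Q: 29.13, Z: 40.20; Q is limiting.
n(L) = (3/3) × 87.39 = 87.39 mol
mass = 87.39 × 241.18 = 21080 g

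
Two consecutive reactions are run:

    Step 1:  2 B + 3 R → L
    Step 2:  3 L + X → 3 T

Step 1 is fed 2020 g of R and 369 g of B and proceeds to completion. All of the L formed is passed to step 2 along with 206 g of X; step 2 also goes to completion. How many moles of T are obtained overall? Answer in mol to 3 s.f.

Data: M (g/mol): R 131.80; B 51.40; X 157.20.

Step 1:
n(R) = 2020 / 131.80 = 15.33 mol
n(B) = 369.0 / 51.40 = 7.179 mol
n/ν → R: 5.110, B: 3.590; B is limiting.
n(L) produced = (1/2) × 7.179 = 3.590 mol
Step 2:
n(L) available = 3.590 mol
n(X) = 206.0 / 157.20 = 1.310 mol
n/ν → L: 1.197, X: 1.310; L is limiting.
n(T) = (3/3) × 3.590 = 3.590 mol

3.59 mol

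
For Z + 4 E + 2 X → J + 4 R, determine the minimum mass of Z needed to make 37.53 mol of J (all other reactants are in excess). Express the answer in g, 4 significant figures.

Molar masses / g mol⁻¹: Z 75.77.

n(J) = 37.53 mol
n(Z) = (1/1) × 37.53 = 37.53 mol
mass = 37.53 × 75.77 = 2844 g

2844 g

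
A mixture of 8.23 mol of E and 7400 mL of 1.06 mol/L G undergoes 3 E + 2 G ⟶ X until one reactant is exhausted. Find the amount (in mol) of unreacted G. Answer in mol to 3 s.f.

n(E) = 8.230 mol
n(G) = 1.06 × 7400/1000 = 7.844 mol
n/ν for E = 8.230/3 = 2.743
n/ν for G = 7.844/2 = 3.922
Smallest n/ν is E → limiting reagent.
G consumed = (2/3) × 8.230 = 5.487 mol
G remaining = 7.844 − 5.487 = 2.357 mol

2.36 mol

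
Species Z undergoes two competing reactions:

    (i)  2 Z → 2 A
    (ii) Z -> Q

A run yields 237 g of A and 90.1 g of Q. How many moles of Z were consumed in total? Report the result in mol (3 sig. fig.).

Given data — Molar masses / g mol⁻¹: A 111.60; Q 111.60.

n(A) = 237 / 111.60 = 2.124 mol
n(Q) = 90.1 / 111.60 = 0.8073 mol
n(Z) via (i) = (2/2)×2.124 = 2.124 mol
n(Z) via (ii) = (1/1)×0.8073 = 0.8073 mol
total n(Z) = 2.124 + 0.8073 = 2.931 mol

2.93 mol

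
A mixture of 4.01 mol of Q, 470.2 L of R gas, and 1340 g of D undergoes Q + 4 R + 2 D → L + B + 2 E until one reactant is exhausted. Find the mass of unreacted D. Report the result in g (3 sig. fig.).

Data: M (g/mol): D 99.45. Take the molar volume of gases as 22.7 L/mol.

n(Q) = 4.010 mol
n(R) = 470.2 / 22.7 = 20.71 mol
n(D) = 1340 / 99.45 = 13.47 mol
n/ν → Q: 4.010, R: 5.178, D: 6.735; Q is limiting.
D consumed = (2/1) × 4.010 = 8.020 mol
D remaining = 13.47 − 8.020 = 5.450 mol
mass = 5.450 × 99.45 = 542.0 g

542 g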